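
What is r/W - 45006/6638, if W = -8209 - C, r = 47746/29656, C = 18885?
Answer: -9040655703983/1333407692408 ≈ -6.7801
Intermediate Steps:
r = 23873/14828 (r = 47746*(1/29656) = 23873/14828 ≈ 1.6100)
W = -27094 (W = -8209 - 1*18885 = -8209 - 18885 = -27094)
r/W - 45006/6638 = (23873/14828)/(-27094) - 45006/6638 = (23873/14828)*(-1/27094) - 45006*1/6638 = -23873/401749832 - 22503/3319 = -9040655703983/1333407692408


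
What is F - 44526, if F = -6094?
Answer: -50620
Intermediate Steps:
F - 44526 = -6094 - 44526 = -50620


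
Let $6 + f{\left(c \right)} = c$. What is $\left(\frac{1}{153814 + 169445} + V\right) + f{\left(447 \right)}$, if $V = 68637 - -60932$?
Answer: $\frac{42026902591}{323259} \approx 1.3001 \cdot 10^{5}$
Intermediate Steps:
$f{\left(c \right)} = -6 + c$
$V = 129569$ ($V = 68637 + 60932 = 129569$)
$\left(\frac{1}{153814 + 169445} + V\right) + f{\left(447 \right)} = \left(\frac{1}{153814 + 169445} + 129569\right) + \left(-6 + 447\right) = \left(\frac{1}{323259} + 129569\right) + 441 = \frac{41884345372}{323259} + 441 = \frac{42026902591}{323259}$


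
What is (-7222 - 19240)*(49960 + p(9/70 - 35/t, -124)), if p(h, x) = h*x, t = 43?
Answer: -1993057136172/1505 ≈ -1.3243e+9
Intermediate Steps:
(-7222 - 19240)*(49960 + p(9/70 - 35/t, -124)) = (-7222 - 19240)*(49960 + (9/70 - 35/43)*(-124)) = -26462*(49960 + (9*(1/70) - 35*1/43)*(-124)) = -26462*(49960 + (9/70 - 35/43)*(-124)) = -26462*(49960 - 2063/3010*(-124)) = -26462*(49960 + 127906/1505) = -26462*75317706/1505 = -1993057136172/1505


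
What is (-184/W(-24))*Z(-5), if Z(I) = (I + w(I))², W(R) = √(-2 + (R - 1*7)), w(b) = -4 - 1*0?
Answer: 4968*I*√33/11 ≈ 2594.5*I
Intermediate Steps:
w(b) = -4 (w(b) = -4 + 0 = -4)
W(R) = √(-9 + R) (W(R) = √(-2 + (R - 7)) = √(-2 + (-7 + R)) = √(-9 + R))
Z(I) = (-4 + I)² (Z(I) = (I - 4)² = (-4 + I)²)
(-184/W(-24))*Z(-5) = (-184/√(-9 - 24))*(-4 - 5)² = -184*(-I*√33/33)*(-9)² = -184*(-I*√33/33)*81 = -(-184)*I*√33/33*81 = (184*I*√33/33)*81 = 4968*I*√33/11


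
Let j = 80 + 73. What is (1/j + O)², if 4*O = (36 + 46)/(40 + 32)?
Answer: 508369/5992704 ≈ 0.084831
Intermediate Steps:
j = 153
O = 41/144 (O = ((36 + 46)/(40 + 32))/4 = (82/72)/4 = (82*(1/72))/4 = (¼)*(41/36) = 41/144 ≈ 0.28472)
(1/j + O)² = (1/153 + 41/144)² = (713/2448)² = 508369/5992704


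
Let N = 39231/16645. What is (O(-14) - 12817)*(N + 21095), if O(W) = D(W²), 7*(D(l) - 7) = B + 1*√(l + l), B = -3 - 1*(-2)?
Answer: -31489362088526/116515 + 702331012*√2/16645 ≈ -2.7020e+8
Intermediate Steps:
B = -1 (B = -3 + 2 = -1)
D(l) = 48/7 + √2*√l/7 (D(l) = 7 + (-1 + 1*√(l + l))/7 = 7 + (-1 + 1*√(2*l))/7 = 7 + (-1 + 1*(√2*√l))/7 = 7 + (-1 + √2*√l)/7 = 7 + (-⅐ + √2*√l/7) = 48/7 + √2*√l/7)
O(W) = 48/7 + √2*√(W²)/7
N = 39231/16645 (N = 39231*(1/16645) = 39231/16645 ≈ 2.3569)
(O(-14) - 12817)*(N + 21095) = ((48/7 + √2*√((-14)²)/7) - 12817)*(39231/16645 + 21095) = ((48/7 + √2*√196/7) - 12817)*(351165506/16645) = ((48/7 + (⅐)*√2*14) - 12817)*(351165506/16645) = ((48/7 + 2*√2) - 12817)*(351165506/16645) = (-89671/7 + 2*√2)*(351165506/16645) = -31489362088526/116515 + 702331012*√2/16645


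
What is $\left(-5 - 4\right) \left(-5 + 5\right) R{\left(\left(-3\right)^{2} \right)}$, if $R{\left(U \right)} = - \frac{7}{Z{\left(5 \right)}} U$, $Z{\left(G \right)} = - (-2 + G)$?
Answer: $0$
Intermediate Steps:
$Z{\left(G \right)} = 2 - G$
$R{\left(U \right)} = \frac{7 U}{3}$ ($R{\left(U \right)} = - \frac{7}{2 - 5} U = - \frac{7}{-3} U = \left(-7\right) \left(- \frac{1}{3}\right) U = \frac{7 U}{3}$)
$\left(-5 - 4\right) \left(-5 + 5\right) R{\left(\left(-3\right)^{2} \right)} = \left(-5 - 4\right) \left(-5 + 5\right) \frac{7 \left(-3\right)^{2}}{3} = \left(-9\right) 0 \cdot \frac{7}{3} \cdot 9 = 0 \cdot 21 = 0$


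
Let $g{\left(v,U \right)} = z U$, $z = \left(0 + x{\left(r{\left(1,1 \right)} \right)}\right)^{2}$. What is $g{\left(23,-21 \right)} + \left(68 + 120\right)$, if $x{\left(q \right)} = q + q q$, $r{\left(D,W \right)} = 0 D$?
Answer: $188$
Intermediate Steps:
$r{\left(D,W \right)} = 0$
$x{\left(q \right)} = q + q^{2}$
$z = 0$ ($z = \left(0 + 0 \left(1 + 0\right)\right)^{2} = \left(0 + 0 \cdot 1\right)^{2} = \left(0 + 0\right)^{2} = 0^{2} = 0$)
$g{\left(v,U \right)} = 0$ ($g{\left(v,U \right)} = 0 U = 0$)
$g{\left(23,-21 \right)} + \left(68 + 120\right) = 0 + \left(68 + 120\right) = 0 + 188 = 188$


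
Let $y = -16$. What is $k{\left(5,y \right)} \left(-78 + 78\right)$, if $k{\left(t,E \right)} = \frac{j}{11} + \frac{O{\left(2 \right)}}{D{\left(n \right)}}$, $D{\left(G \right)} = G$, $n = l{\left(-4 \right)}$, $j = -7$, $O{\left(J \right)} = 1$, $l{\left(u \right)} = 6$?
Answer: $0$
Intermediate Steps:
$n = 6$
$k{\left(t,E \right)} = - \frac{31}{66}$ ($k{\left(t,E \right)} = - \frac{7}{11} + 1 \cdot \frac{1}{6} = \left(-7\right) \frac{1}{11} + 1 \cdot \frac{1}{6} = - \frac{7}{11} + \frac{1}{6} = - \frac{31}{66}$)
$k{\left(5,y \right)} \left(-78 + 78\right) = - \frac{31 \left(-78 + 78\right)}{66} = \left(- \frac{31}{66}\right) 0 = 0$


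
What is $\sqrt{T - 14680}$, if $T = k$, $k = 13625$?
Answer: $i \sqrt{1055} \approx 32.481 i$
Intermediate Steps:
$T = 13625$
$\sqrt{T - 14680} = \sqrt{13625 - 14680} = \sqrt{-1055} = i \sqrt{1055}$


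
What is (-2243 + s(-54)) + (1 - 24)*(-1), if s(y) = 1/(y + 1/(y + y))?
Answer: -12949368/5833 ≈ -2220.0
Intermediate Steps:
s(y) = 1/(y + 1/(2*y))
(-2243 + s(-54)) + (1 - 24)*(-1) = (-2243 + 2*(-54)/(1 + 2*(-54)²)) + (1 - 24)*(-1) = (-2243 + 2*(-54)/(1 + 2*2916)) - 23*(-1) = (-2243 + 2*(-54)/(1 + 5832)) + 23 = (-2243 + 2*(-54)/5833) + 23 = (-2243 + 2*(-54)*(1/5833)) + 23 = (-2243 - 108/5833) + 23 = -13083527/5833 + 23 = -12949368/5833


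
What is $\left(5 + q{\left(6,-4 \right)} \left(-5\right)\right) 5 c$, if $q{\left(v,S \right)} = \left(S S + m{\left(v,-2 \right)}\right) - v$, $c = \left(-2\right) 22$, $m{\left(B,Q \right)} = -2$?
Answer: $7700$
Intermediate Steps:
$c = -44$
$q{\left(v,S \right)} = -2 + S^{2} - v$ ($q{\left(v,S \right)} = \left(S S - 2\right) - v = \left(S^{2} - 2\right) - v = \left(-2 + S^{2}\right) - v = -2 + S^{2} - v$)
$\left(5 + q{\left(6,-4 \right)} \left(-5\right)\right) 5 c = \left(5 + \left(-2 + \left(-4\right)^{2} - 6\right) \left(-5\right)\right) 5 \left(-44\right) = \left(5 + \left(-2 + 16 - 6\right) \left(-5\right)\right) 5 \left(-44\right) = \left(5 + 8 \left(-5\right)\right) 5 \left(-44\right) = \left(5 - 40\right) 5 \left(-44\right) = \left(-35\right) 5 \left(-44\right) = \left(-175\right) \left(-44\right) = 7700$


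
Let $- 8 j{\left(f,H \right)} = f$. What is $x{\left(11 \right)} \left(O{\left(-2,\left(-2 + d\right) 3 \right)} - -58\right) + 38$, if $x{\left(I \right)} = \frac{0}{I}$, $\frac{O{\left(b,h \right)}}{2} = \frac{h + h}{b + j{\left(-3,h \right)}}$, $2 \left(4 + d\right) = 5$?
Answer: $38$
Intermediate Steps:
$d = - \frac{3}{2}$ ($d = -4 + \frac{1}{2} \cdot 5 = -4 + \frac{5}{2} = - \frac{3}{2} \approx -1.5$)
$j{\left(f,H \right)} = - \frac{f}{8}$
$O{\left(b,h \right)} = \frac{4 h}{\frac{3}{8} + b}$ ($O{\left(b,h \right)} = 2 \frac{h + h}{b - - \frac{3}{8}} = 2 \frac{2 h}{b + \frac{3}{8}} = 2 \frac{2 h}{\frac{3}{8} + b} = \frac{4 h}{\frac{3}{8} + b}$)
$x{\left(I \right)} = 0$
$x{\left(11 \right)} \left(O{\left(-2,\left(-2 + d\right) 3 \right)} - -58\right) + 38 = 0 \left(\frac{32 \left(-2 - \frac{3}{2}\right) 3}{3 + 8 \left(-2\right)} - -58\right) + 38 = 0 \left(\frac{32 \left(\left(- \frac{7}{2}\right) 3\right)}{3 - 16} + 58\right) + 38 = 0 \left(32 \left(- \frac{21}{2}\right) \frac{1}{-13} + 58\right) + 38 = 0 \left(32 \left(- \frac{21}{2}\right) \left(- \frac{1}{13}\right) + 58\right) + 38 = 0 \left(\frac{336}{13} + 58\right) + 38 = 0 \cdot \frac{1090}{13} + 38 = 0 + 38 = 38$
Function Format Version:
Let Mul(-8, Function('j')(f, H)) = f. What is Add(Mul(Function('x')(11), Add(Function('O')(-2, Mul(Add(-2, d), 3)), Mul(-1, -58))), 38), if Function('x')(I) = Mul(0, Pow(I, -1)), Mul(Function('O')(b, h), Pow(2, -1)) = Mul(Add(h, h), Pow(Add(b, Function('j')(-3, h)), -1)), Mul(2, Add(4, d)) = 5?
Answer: 38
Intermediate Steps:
d = Rational(-3, 2) (d = Add(-4, Mul(Rational(1, 2), 5)) = Add(-4, Rational(5, 2)) = Rational(-3, 2) ≈ -1.5000)
Function('j')(f, H) = Mul(Rational(-1, 8), f)
Function('O')(b, h) = Mul(4, h, Pow(Add(Rational(3, 8), b), -1)) (Function('O')(b, h) = Mul(2, Mul(Add(h, h), Pow(Add(b, Mul(Rational(-1, 8), -3)), -1))) = Mul(2, Mul(Mul(2, h), Pow(Add(b, Rational(3, 8)), -1))) = Mul(2, Mul(Mul(2, h), Pow(Add(Rational(3, 8), b), -1))) = Mul(2, Mul(2, h, Pow(Add(Rational(3, 8), b), -1))) = Mul(4, h, Pow(Add(Rational(3, 8), b), -1)))
Function('x')(I) = 0
Add(Mul(Function('x')(11), Add(Function('O')(-2, Mul(Add(-2, d), 3)), Mul(-1, -58))), 38) = Add(Mul(0, Add(Mul(32, Mul(Add(-2, Rational(-3, 2)), 3), Pow(Add(3, Mul(8, -2)), -1)), Mul(-1, -58))), 38) = Add(Mul(0, Add(Mul(32, Mul(Rational(-7, 2), 3), Pow(Add(3, -16), -1)), 58)), 38) = Add(Mul(0, Add(Mul(32, Rational(-21, 2), Pow(-13, -1)), 58)), 38) = Add(Mul(0, Add(Mul(32, Rational(-21, 2), Rational(-1, 13)), 58)), 38) = Add(Mul(0, Add(Rational(336, 13), 58)), 38) = Add(Mul(0, Rational(1090, 13)), 38) = Add(0, 38) = 38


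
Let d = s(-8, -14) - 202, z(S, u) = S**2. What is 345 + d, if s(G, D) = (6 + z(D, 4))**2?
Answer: 40947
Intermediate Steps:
s(G, D) = (6 + D**2)**2
d = 40602 (d = (6 + (-14)**2)**2 - 202 = (6 + 196)**2 - 202 = 202**2 - 202 = 40804 - 202 = 40602)
345 + d = 345 + 40602 = 40947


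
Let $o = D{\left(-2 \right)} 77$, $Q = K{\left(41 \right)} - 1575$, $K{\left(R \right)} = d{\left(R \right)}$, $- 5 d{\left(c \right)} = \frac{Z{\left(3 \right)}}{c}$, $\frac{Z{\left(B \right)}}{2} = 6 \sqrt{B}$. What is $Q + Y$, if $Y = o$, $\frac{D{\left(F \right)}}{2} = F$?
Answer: $-1883 - \frac{12 \sqrt{3}}{205} \approx -1883.1$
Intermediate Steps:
$D{\left(F \right)} = 2 F$
$Z{\left(B \right)} = 12 \sqrt{B}$ ($Z{\left(B \right)} = 2 \cdot 6 \sqrt{B} = 12 \sqrt{B}$)
$d{\left(c \right)} = - \frac{12 \sqrt{3}}{5 c}$ ($d{\left(c \right)} = - \frac{12 \sqrt{3} \frac{1}{c}}{5} = - \frac{12 \sqrt{3}}{5 c}$)
$K{\left(R \right)} = - \frac{12 \sqrt{3}}{5 R}$
$Q = -1575 - \frac{12 \sqrt{3}}{205}$ ($Q = - \frac{12 \sqrt{3}}{5 \cdot 41} - 1575 = \left(- \frac{12}{5}\right) \sqrt{3} \cdot \frac{1}{41} - 1575 = - \frac{12 \sqrt{3}}{205} - 1575 = -1575 - \frac{12 \sqrt{3}}{205} \approx -1575.1$)
$o = -308$ ($o = 2 \left(-2\right) 77 = \left(-4\right) 77 = -308$)
$Y = -308$
$Q + Y = \left(-1575 - \frac{12 \sqrt{3}}{205}\right) - 308 = -1883 - \frac{12 \sqrt{3}}{205}$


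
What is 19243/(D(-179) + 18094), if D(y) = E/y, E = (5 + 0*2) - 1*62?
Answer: 3444497/3238883 ≈ 1.0635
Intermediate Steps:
E = -57 (E = (5 + 0) - 62 = 5 - 62 = -57)
D(y) = -57/y
19243/(D(-179) + 18094) = 19243/(-57/(-179) + 18094) = 19243/(-57*(-1/179) + 18094) = 19243/(57/179 + 18094) = 19243/(3238883/179) = 19243*(179/3238883) = 3444497/3238883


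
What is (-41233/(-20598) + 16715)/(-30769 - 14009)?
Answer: -344336803/922337244 ≈ -0.37333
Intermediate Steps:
(-41233/(-20598) + 16715)/(-30769 - 14009) = (-41233*(-1/20598) + 16715)/(-44778) = (41233/20598 + 16715)*(-1/44778) = (344336803/20598)*(-1/44778) = -344336803/922337244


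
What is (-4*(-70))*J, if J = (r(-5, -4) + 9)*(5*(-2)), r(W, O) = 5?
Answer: -39200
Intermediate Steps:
J = -140 (J = (5 + 9)*(5*(-2)) = 14*(-10) = -140)
(-4*(-70))*J = -4*(-70)*(-140) = 280*(-140) = -39200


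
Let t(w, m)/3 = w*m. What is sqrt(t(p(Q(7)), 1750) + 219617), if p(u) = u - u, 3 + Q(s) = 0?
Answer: sqrt(219617) ≈ 468.63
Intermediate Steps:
Q(s) = -3 (Q(s) = -3 + 0 = -3)
p(u) = 0
t(w, m) = 3*m*w (t(w, m) = 3*(w*m) = 3*(m*w) = 3*m*w)
sqrt(t(p(Q(7)), 1750) + 219617) = sqrt(3*1750*0 + 219617) = sqrt(0 + 219617) = sqrt(219617)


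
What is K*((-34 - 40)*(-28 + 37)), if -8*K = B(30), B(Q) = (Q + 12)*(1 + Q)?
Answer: 216783/2 ≈ 1.0839e+5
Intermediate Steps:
B(Q) = (1 + Q)*(12 + Q) (B(Q) = (12 + Q)*(1 + Q) = (1 + Q)*(12 + Q))
K = -651/4 (K = -(12 + 30² + 13*30)/8 = -(12 + 900 + 390)/8 = -⅛*1302 = -651/4 ≈ -162.75)
K*((-34 - 40)*(-28 + 37)) = -651*(-34 - 40)*(-28 + 37)/4 = -(-24087)*9/2 = -651/4*(-666) = 216783/2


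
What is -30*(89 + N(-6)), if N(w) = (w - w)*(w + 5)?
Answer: -2670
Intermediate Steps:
N(w) = 0 (N(w) = 0*(5 + w) = 0)
-30*(89 + N(-6)) = -30*(89 + 0) = -30*89 = -2670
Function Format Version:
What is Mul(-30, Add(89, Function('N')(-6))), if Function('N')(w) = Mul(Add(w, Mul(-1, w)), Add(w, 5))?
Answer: -2670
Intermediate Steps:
Function('N')(w) = 0 (Function('N')(w) = Mul(0, Add(5, w)) = 0)
Mul(-30, Add(89, Function('N')(-6))) = Mul(-30, Add(89, 0)) = Mul(-30, 89) = -2670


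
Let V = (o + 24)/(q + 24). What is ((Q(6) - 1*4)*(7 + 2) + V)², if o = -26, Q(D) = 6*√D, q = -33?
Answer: 1520860/81 - 3864*√6 ≈ 9311.2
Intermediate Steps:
V = 2/9 (V = (-26 + 24)/(-33 + 24) = -2/(-9) = -2*(-⅑) = 2/9 ≈ 0.22222)
((Q(6) - 1*4)*(7 + 2) + V)² = ((6*√6 - 1*4)*(7 + 2) + 2/9)² = ((6*√6 - 4)*9 + 2/9)² = ((-4 + 6*√6)*9 + 2/9)² = ((-36 + 54*√6) + 2/9)² = (-322/9 + 54*√6)²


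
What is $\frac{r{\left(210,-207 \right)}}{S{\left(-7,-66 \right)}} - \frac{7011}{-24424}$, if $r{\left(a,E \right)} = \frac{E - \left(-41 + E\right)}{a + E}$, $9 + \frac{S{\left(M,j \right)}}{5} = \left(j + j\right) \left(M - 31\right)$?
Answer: $\frac{527562539}{1834364520} \approx 0.2876$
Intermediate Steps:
$S{\left(M,j \right)} = -45 + 10 j \left(-31 + M\right)$ ($S{\left(M,j \right)} = -45 + 5 \left(j + j\right) \left(M - 31\right) = -45 + 5 \cdot 2 j \left(-31 + M\right) = -45 + 10 j \left(-31 + M\right)$)
$r{\left(a,E \right)} = \frac{41}{E + a}$
$\frac{r{\left(210,-207 \right)}}{S{\left(-7,-66 \right)}} - \frac{7011}{-24424} = \frac{41 \frac{1}{-207 + 210}}{-45 - -20460 + 10 \left(-7\right) \left(-66\right)} - \frac{7011}{-24424} = \frac{41 \cdot \frac{1}{3}}{-45 + 20460 + 4620} - - \frac{7011}{24424} = \frac{41 \cdot \frac{1}{3}}{25035} + \frac{7011}{24424} = \frac{41}{3} \cdot \frac{1}{25035} + \frac{7011}{24424} = \frac{41}{75105} + \frac{7011}{24424} = \frac{527562539}{1834364520}$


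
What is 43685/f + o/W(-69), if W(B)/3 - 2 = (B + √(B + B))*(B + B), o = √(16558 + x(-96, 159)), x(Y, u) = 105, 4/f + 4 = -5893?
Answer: -257610445/4 + 2381*√16663/70000986 + 23*I*√2299494/46667324 ≈ -6.4403e+7 + 0.00074736*I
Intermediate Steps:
f = -4/5897 (f = 4/(-4 - 5893) = 4/(-5897) = 4*(-1/5897) = -4/5897 ≈ -0.00067831)
o = √16663 (o = √(16558 + 105) = √16663 ≈ 129.09)
W(B) = 6 + 6*B*(B + √2*√B) (W(B) = 6 + 3*((B + √(B + B))*(B + B)) = 6 + 3*((B + √(2*B))*(2*B)) = 6 + 3*((B + √2*√B)*(2*B)) = 6 + 3*(2*B*(B + √2*√B)) = 6 + 6*B*(B + √2*√B))
43685/f + o/W(-69) = 43685/(-4/5897) + √16663/(6 + 6*(-69)² + 6*√2*(-69)^(3/2)) = 43685*(-5897/4) + √16663/(6 + 6*4761 + 6*√2*(-69*I*√69)) = -257610445/4 + √16663/(6 + 28566 - 414*I*√138) = -257610445/4 + √16663/(28572 - 414*I*√138)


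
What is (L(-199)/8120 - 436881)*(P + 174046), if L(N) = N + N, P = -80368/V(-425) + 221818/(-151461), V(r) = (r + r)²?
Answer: -301626853134541783276364/3966858253125 ≈ -7.6037e+10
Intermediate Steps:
V(r) = 4*r² (V(r) = (2*r)² = 4*r²)
P = -43109030662/27357643125 (P = -80368/(4*(-425)²) + 221818/(-151461) = -80368/(4*180625) + 221818*(-1/151461) = -80368/722500 - 221818/151461 = -80368*1/722500 - 221818/151461 = -20092/180625 - 221818/151461 = -43109030662/27357643125 ≈ -1.5758)
L(N) = 2*N
(L(-199)/8120 - 436881)*(P + 174046) = ((2*(-199))/8120 - 436881)*(-43109030662/27357643125 + 174046) = (-398*1/8120 - 436881)*(4761445246303088/27357643125) = (-199/4060 - 436881)*(4761445246303088/27357643125) = -1773737059/4060*4761445246303088/27357643125 = -301626853134541783276364/3966858253125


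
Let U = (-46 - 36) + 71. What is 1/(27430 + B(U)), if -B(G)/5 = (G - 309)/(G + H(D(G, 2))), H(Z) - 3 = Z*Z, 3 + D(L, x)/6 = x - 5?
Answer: 161/4416430 ≈ 3.6455e-5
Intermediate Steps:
D(L, x) = -48 + 6*x (D(L, x) = -18 + 6*(x - 5) = -18 + 6*(-5 + x) = -18 + (-30 + 6*x) = -48 + 6*x)
H(Z) = 3 + Z² (H(Z) = 3 + Z*Z = 3 + Z²)
U = -11 (U = -82 + 71 = -11)
B(G) = -5*(-309 + G)/(1299 + G) (B(G) = -5*(G - 309)/(G + (3 + (-48 + 6*2)²)) = -5*(-309 + G)/(G + (3 + (-48 + 12)²)) = -5*(-309 + G)/(G + (3 + (-36)²)) = -5*(-309 + G)/(G + (3 + 1296)) = -5*(-309 + G)/(G + 1299) = -5*(-309 + G)/(1299 + G))
1/(27430 + B(U)) = 1/(27430 + 5*(309 - 1*(-11))/(1299 - 11)) = 1/(27430 + 5*(309 + 11)/1288) = 1/(27430 + 5*(1/1288)*320) = 1/(27430 + 200/161) = 1/(4416430/161) = 161/4416430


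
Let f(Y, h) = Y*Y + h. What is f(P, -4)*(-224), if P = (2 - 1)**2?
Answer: 672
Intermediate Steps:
P = 1 (P = 1**2 = 1)
f(Y, h) = h + Y**2 (f(Y, h) = Y**2 + h = h + Y**2)
f(P, -4)*(-224) = (-4 + 1**2)*(-224) = (-4 + 1)*(-224) = -3*(-224) = 672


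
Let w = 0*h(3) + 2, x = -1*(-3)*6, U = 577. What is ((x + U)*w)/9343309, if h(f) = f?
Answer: 1190/9343309 ≈ 0.00012736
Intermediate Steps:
x = 18 (x = 3*6 = 18)
w = 2 (w = 0*3 + 2 = 0 + 2 = 2)
((x + U)*w)/9343309 = ((18 + 577)*2)/9343309 = (595*2)*(1/9343309) = 1190*(1/9343309) = 1190/9343309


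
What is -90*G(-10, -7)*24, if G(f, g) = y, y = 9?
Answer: -19440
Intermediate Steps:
G(f, g) = 9
-90*G(-10, -7)*24 = -90*9*24 = -810*24 = -19440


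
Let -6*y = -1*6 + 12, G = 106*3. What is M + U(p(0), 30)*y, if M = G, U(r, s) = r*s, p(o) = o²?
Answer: 318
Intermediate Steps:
G = 318
M = 318
y = -1 (y = -(-1*6 + 12)/6 = -(-6 + 12)/6 = -⅙*6 = -1)
M + U(p(0), 30)*y = 318 + (0²*30)*(-1) = 318 + (0*30)*(-1) = 318 + 0*(-1) = 318 + 0 = 318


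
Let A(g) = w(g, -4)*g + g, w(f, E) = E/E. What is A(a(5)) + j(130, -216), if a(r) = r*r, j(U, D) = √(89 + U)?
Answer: 50 + √219 ≈ 64.799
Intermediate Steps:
w(f, E) = 1
a(r) = r²
A(g) = 2*g (A(g) = 1*g + g = g + g = 2*g)
A(a(5)) + j(130, -216) = 2*5² + √(89 + 130) = 2*25 + √219 = 50 + √219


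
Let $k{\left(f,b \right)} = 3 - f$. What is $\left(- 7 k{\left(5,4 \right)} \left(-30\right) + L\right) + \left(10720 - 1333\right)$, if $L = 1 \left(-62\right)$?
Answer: $8905$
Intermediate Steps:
$L = -62$
$\left(- 7 k{\left(5,4 \right)} \left(-30\right) + L\right) + \left(10720 - 1333\right) = \left(- 7 \left(3 - 5\right) \left(-30\right) - 62\right) + \left(10720 - 1333\right) = \left(- 7 \left(3 - 5\right) \left(-30\right) - 62\right) + 9387 = \left(\left(-7\right) \left(-2\right) \left(-30\right) - 62\right) + 9387 = \left(14 \left(-30\right) - 62\right) + 9387 = \left(-420 - 62\right) + 9387 = -482 + 9387 = 8905$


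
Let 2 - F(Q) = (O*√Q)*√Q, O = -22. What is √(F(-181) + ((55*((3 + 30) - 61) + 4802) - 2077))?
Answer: I*√2795 ≈ 52.868*I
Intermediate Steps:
F(Q) = 2 + 22*Q (F(Q) = 2 - (-22*√Q)*√Q = 2 - (-22)*Q = 2 + 22*Q)
√(F(-181) + ((55*((3 + 30) - 61) + 4802) - 2077)) = √((2 + 22*(-181)) + ((55*((3 + 30) - 61) + 4802) - 2077)) = √((2 - 3982) + ((55*(33 - 61) + 4802) - 2077)) = √(-3980 + ((55*(-28) + 4802) - 2077)) = √(-3980 + ((-1540 + 4802) - 2077)) = √(-3980 + (3262 - 2077)) = √(-3980 + 1185) = √(-2795) = I*√2795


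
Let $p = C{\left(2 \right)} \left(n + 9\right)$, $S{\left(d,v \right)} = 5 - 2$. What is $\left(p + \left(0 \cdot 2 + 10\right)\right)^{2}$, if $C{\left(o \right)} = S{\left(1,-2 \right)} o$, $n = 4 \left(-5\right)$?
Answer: $3136$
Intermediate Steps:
$S{\left(d,v \right)} = 3$
$n = -20$
$C{\left(o \right)} = 3 o$
$p = -66$ ($p = 3 \cdot 2 \left(-20 + 9\right) = 6 \left(-11\right) = -66$)
$\left(p + \left(0 \cdot 2 + 10\right)\right)^{2} = \left(-66 + \left(0 \cdot 2 + 10\right)\right)^{2} = \left(-66 + \left(0 + 10\right)\right)^{2} = \left(-66 + 10\right)^{2} = \left(-56\right)^{2} = 3136$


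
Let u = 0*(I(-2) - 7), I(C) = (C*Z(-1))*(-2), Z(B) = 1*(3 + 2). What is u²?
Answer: 0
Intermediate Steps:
Z(B) = 5 (Z(B) = 1*5 = 5)
I(C) = -10*C (I(C) = (C*5)*(-2) = (5*C)*(-2) = -10*C)
u = 0 (u = 0*(-10*(-2) - 7) = 0*(20 - 7) = 0*13 = 0)
u² = 0² = 0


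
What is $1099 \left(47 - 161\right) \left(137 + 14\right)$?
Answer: $-18918186$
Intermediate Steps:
$1099 \left(47 - 161\right) \left(137 + 14\right) = 1099 \left(\left(-114\right) 151\right) = 1099 \left(-17214\right) = -18918186$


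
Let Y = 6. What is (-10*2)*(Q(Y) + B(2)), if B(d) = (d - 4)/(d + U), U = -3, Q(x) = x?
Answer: -160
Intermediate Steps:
B(d) = (-4 + d)/(-3 + d) (B(d) = (d - 4)/(d - 3) = (-4 + d)/(-3 + d))
(-10*2)*(Q(Y) + B(2)) = (-10*2)*(6 + (-4 + 2)/(-3 + 2)) = -20*(6 - 2/(-1)) = -20*(6 - 1*(-2)) = -20*(6 + 2) = -20*8 = -160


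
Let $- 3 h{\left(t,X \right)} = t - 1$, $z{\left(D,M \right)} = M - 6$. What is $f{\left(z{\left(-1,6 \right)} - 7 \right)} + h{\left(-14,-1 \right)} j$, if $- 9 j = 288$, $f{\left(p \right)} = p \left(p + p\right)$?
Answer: $-62$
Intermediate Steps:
$z{\left(D,M \right)} = -6 + M$ ($z{\left(D,M \right)} = M - 6 = -6 + M$)
$h{\left(t,X \right)} = \frac{1}{3} - \frac{t}{3}$ ($h{\left(t,X \right)} = - \frac{t - 1}{3} = - \frac{-1 + t}{3} = \frac{1}{3} - \frac{t}{3}$)
$f{\left(p \right)} = 2 p^{2}$ ($f{\left(p \right)} = p 2 p = 2 p^{2}$)
$j = -32$ ($j = \left(- \frac{1}{9}\right) 288 = -32$)
$f{\left(z{\left(-1,6 \right)} - 7 \right)} + h{\left(-14,-1 \right)} j = 2 \left(\left(-6 + 6\right) - 7\right)^{2} + \left(\frac{1}{3} - - \frac{14}{3}\right) \left(-32\right) = 2 \left(0 - 7\right)^{2} + \left(\frac{1}{3} + \frac{14}{3}\right) \left(-32\right) = 2 \left(-7\right)^{2} + 5 \left(-32\right) = 2 \cdot 49 - 160 = 98 - 160 = -62$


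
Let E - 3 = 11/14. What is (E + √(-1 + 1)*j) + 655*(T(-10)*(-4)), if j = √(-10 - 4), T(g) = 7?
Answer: -256707/14 ≈ -18336.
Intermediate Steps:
E = 53/14 (E = 3 + 11/14 = 53/14 ≈ 3.7857)
j = I*√14 (j = √(-14) = I*√14 ≈ 3.7417*I)
(E + √(-1 + 1)*j) + 655*(T(-10)*(-4)) = (53/14 + √(-1 + 1)*(I*√14)) + 655*(7*(-4)) = (53/14 + √0*(I*√14)) + 655*(-28) = (53/14 + 0*(I*√14)) - 18340 = (53/14 + 0) - 18340 = 53/14 - 18340 = -256707/14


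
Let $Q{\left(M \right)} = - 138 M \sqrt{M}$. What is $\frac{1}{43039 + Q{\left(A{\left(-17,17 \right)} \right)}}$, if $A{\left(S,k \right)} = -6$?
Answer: $\frac{43039}{1856469025} - \frac{828 i \sqrt{6}}{1856469025} \approx 2.3183 \cdot 10^{-5} - 1.0925 \cdot 10^{-6} i$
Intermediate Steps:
$Q{\left(M \right)} = - 138 M^{\frac{3}{2}}$
$\frac{1}{43039 + Q{\left(A{\left(-17,17 \right)} \right)}} = \frac{1}{43039 - 138 \left(-6\right)^{\frac{3}{2}}} = \frac{1}{43039 - 138 \left(- 6 i \sqrt{6}\right)} = \frac{1}{43039 + 828 i \sqrt{6}}$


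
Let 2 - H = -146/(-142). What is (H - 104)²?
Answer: 53509225/5041 ≈ 10615.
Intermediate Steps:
H = 69/71 (H = 2 - (-146)/(-142) = 2 - (-146)*(-1)/142 = 2 - 1*73/71 = 2 - 73/71 = 69/71 ≈ 0.97183)
(H - 104)² = (69/71 - 104)² = (-7315/71)² = 53509225/5041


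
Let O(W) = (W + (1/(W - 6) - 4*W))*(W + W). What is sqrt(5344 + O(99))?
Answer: 2*I*sqrt(12843734)/31 ≈ 231.21*I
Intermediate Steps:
O(W) = 2*W*(1/(-6 + W) - 3*W) (O(W) = (W + (1/(-6 + W) - 4*W))*(2*W) = (1/(-6 + W) - 3*W)*(2*W) = 2*W*(1/(-6 + W) - 3*W))
sqrt(5344 + O(99)) = sqrt(5344 + 2*99*(1 - 3*99**2 + 18*99)/(-6 + 99)) = sqrt(5344 + 2*99*(1 - 3*9801 + 1782)/93) = sqrt(5344 + 2*99*(1/93)*(1 - 29403 + 1782)) = sqrt(5344 + 2*99*(1/93)*(-27620)) = sqrt(5344 - 1822920/31) = sqrt(-1657256/31) = 2*I*sqrt(12843734)/31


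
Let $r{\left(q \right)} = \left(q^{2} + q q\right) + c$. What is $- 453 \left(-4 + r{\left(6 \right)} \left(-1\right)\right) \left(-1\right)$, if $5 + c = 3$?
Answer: $-33522$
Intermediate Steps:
$c = -2$ ($c = -5 + 3 = -2$)
$r{\left(q \right)} = -2 + 2 q^{2}$ ($r{\left(q \right)} = \left(q^{2} + q q\right) - 2 = \left(q^{2} + q^{2}\right) - 2 = 2 q^{2} - 2 = -2 + 2 q^{2}$)
$- 453 \left(-4 + r{\left(6 \right)} \left(-1\right)\right) \left(-1\right) = - 453 \left(-4 + \left(-2 + 2 \cdot 6^{2}\right) \left(-1\right)\right) \left(-1\right) = - 453 \left(-4 + \left(-2 + 2 \cdot 36\right) \left(-1\right)\right) \left(-1\right) = - 453 \left(-4 + \left(-2 + 72\right) \left(-1\right)\right) \left(-1\right) = - 453 \left(-4 + 70 \left(-1\right)\right) \left(-1\right) = - 453 \left(-4 - 70\right) \left(-1\right) = - 453 \left(\left(-74\right) \left(-1\right)\right) = \left(-453\right) 74 = -33522$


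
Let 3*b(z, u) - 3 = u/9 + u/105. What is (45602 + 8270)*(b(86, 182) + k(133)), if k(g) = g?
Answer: 1027770016/135 ≈ 7.6131e+6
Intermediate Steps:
b(z, u) = 1 + 38*u/945 (b(z, u) = 1 + (u/9 + u/105)/3 = 1 + (38*u/315)/3 = 1 + 38*u/945)
(45602 + 8270)*(b(86, 182) + k(133)) = (45602 + 8270)*((1 + (38/945)*182) + 133) = 53872*((1 + 988/135) + 133) = 53872*(1123/135 + 133) = 53872*(19078/135) = 1027770016/135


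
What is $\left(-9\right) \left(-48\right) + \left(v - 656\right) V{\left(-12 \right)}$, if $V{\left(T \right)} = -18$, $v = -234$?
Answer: $16452$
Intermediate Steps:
$\left(-9\right) \left(-48\right) + \left(v - 656\right) V{\left(-12 \right)} = \left(-9\right) \left(-48\right) + \left(-234 - 656\right) \left(-18\right) = 432 - -16020 = 432 + 16020 = 16452$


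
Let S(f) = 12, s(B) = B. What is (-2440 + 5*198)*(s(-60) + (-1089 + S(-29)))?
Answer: 1648650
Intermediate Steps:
(-2440 + 5*198)*(s(-60) + (-1089 + S(-29))) = (-2440 + 5*198)*(-60 + (-1089 + 12)) = (-2440 + 990)*(-60 - 1077) = -1450*(-1137) = 1648650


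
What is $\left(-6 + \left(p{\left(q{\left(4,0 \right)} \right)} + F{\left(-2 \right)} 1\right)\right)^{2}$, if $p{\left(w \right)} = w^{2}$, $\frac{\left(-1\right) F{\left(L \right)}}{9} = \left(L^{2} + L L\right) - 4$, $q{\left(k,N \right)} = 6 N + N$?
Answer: $1764$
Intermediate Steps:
$q{\left(k,N \right)} = 7 N$
$F{\left(L \right)} = 36 - 18 L^{2}$ ($F{\left(L \right)} = - 9 \left(\left(L^{2} + L L\right) - 4\right) = - 9 \left(\left(L^{2} + L^{2}\right) - 4\right) = - 9 \left(2 L^{2} - 4\right) = - 9 \left(-4 + 2 L^{2}\right) = 36 - 18 L^{2}$)
$\left(-6 + \left(p{\left(q{\left(4,0 \right)} \right)} + F{\left(-2 \right)} 1\right)\right)^{2} = \left(-6 + \left(\left(7 \cdot 0\right)^{2} + \left(36 - 18 \left(-2\right)^{2}\right) 1\right)\right)^{2} = \left(-6 + \left(0^{2} + \left(36 - 72\right) 1\right)\right)^{2} = \left(-6 + \left(0 + \left(36 - 72\right) 1\right)\right)^{2} = \left(-6 + \left(0 - 36\right)\right)^{2} = \left(-6 - 36\right)^{2} = \left(-42\right)^{2} = 1764$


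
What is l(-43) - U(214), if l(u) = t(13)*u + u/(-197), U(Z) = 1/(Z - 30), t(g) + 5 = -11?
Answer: 24946339/36248 ≈ 688.21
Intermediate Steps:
t(g) = -16 (t(g) = -5 - 11 = -16)
U(Z) = 1/(-30 + Z)
l(u) = -3153*u/197 (l(u) = -16*u + u/(-197) = -16*u + u*(-1/197) = -16*u - u/197 = -3153*u/197)
l(-43) - U(214) = -3153/197*(-43) - 1/(-30 + 214) = 135579/197 - 1/184 = 24946339/36248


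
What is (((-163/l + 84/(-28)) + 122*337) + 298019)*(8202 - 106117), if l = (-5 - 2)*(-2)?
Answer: -464866835155/14 ≈ -3.3205e+10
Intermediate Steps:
l = 14 (l = -7*(-2) = 14)
(((-163/l + 84/(-28)) + 122*337) + 298019)*(8202 - 106117) = (((-163/14 + 84/(-28)) + 122*337) + 298019)*(8202 - 106117) = (((-163*1/14 + 84*(-1/28)) + 41114) + 298019)*(-97915) = (((-163/14 - 3) + 41114) + 298019)*(-97915) = ((-205/14 + 41114) + 298019)*(-97915) = (575391/14 + 298019)*(-97915) = (4747657/14)*(-97915) = -464866835155/14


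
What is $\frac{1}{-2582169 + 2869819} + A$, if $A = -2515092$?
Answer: $- \frac{723466213799}{287650} \approx -2.5151 \cdot 10^{6}$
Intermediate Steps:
$\frac{1}{-2582169 + 2869819} + A = \frac{1}{-2582169 + 2869819} - 2515092 = \frac{1}{287650} - 2515092 = - \frac{723466213799}{287650}$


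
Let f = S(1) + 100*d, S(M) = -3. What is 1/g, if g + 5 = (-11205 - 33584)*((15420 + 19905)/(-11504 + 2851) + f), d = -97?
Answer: 8653/3762069210711 ≈ 2.3001e-9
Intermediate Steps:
f = -9703 (f = -3 + 100*(-97) = -3 - 9700 = -9703)
g = 3762069210711/8653 (g = -5 + (-11205 - 33584)*((15420 + 19905)/(-11504 + 2851) - 9703) = -5 - 44789*(35325/(-8653) - 9703) = -5 - 44789*(35325*(-1/8653) - 9703) = -5 - 44789*(-35325/8653 - 9703) = -5 - 44789*(-83995384/8653) = -5 + 3762069253976/8653 = 3762069210711/8653 ≈ 4.3477e+8)
1/g = 1/(3762069210711/8653) = 8653/3762069210711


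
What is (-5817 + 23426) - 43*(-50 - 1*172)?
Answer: 27155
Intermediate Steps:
(-5817 + 23426) - 43*(-50 - 1*172) = 17609 - 43*(-50 - 172) = 17609 - 43*(-222) = 17609 + 9546 = 27155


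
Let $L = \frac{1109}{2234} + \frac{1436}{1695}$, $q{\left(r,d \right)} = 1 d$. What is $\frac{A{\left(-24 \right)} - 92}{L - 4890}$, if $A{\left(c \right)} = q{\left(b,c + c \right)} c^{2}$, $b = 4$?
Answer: $\frac{105041116200}{18511532921} \approx 5.6744$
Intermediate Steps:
$q{\left(r,d \right)} = d$
$L = \frac{5087779}{3786630}$ ($L = 1109 \cdot \frac{1}{2234} + 1436 \cdot \frac{1}{1695} = \frac{1109}{2234} + \frac{1436}{1695} = \frac{5087779}{3786630} \approx 1.3436$)
$A{\left(c \right)} = 2 c^{3}$ ($A{\left(c \right)} = \left(c + c\right) c^{2} = 2 c c^{2} = 2 c^{3}$)
$\frac{A{\left(-24 \right)} - 92}{L - 4890} = \frac{2 \left(-24\right)^{3} - 92}{\frac{5087779}{3786630} - 4890} = \frac{2 \left(-13824\right) - 92}{- \frac{18511532921}{3786630}} = \left(-27648 - 92\right) \left(- \frac{3786630}{18511532921}\right) = \left(-27740\right) \left(- \frac{3786630}{18511532921}\right) = \frac{105041116200}{18511532921}$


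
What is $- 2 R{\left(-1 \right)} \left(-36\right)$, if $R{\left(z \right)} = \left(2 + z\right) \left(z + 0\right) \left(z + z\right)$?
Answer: $144$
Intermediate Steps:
$R{\left(z \right)} = 2 z^{2} \left(2 + z\right)$ ($R{\left(z \right)} = \left(2 + z\right) z 2 z = \left(2 + z\right) 2 z^{2} = 2 z^{2} \left(2 + z\right)$)
$- 2 R{\left(-1 \right)} \left(-36\right) = - 2 \cdot 2 \left(-1\right)^{2} \left(2 - 1\right) \left(-36\right) = - 2 \cdot 2 \cdot 1 \cdot 1 \left(-36\right) = \left(-2\right) 2 \left(-36\right) = \left(-4\right) \left(-36\right) = 144$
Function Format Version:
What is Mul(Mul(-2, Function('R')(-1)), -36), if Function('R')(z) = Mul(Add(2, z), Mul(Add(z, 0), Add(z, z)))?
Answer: 144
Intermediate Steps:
Function('R')(z) = Mul(2, Pow(z, 2), Add(2, z)) (Function('R')(z) = Mul(Add(2, z), Mul(z, Mul(2, z))) = Mul(Add(2, z), Mul(2, Pow(z, 2))) = Mul(2, Pow(z, 2), Add(2, z)))
Mul(Mul(-2, Function('R')(-1)), -36) = Mul(Mul(-2, Mul(2, Pow(-1, 2), Add(2, -1))), -36) = Mul(Mul(-2, Mul(2, 1, 1)), -36) = Mul(Mul(-2, 2), -36) = Mul(-4, -36) = 144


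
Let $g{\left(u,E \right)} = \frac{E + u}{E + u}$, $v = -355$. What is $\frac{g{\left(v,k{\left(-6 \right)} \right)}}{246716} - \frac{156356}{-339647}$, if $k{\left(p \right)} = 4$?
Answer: $\frac{38575866543}{83796349252} \approx 0.46035$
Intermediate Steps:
$g{\left(u,E \right)} = 1$
$\frac{g{\left(v,k{\left(-6 \right)} \right)}}{246716} - \frac{156356}{-339647} = 1 \cdot \frac{1}{246716} - \frac{156356}{-339647} = 1 \cdot \frac{1}{246716} - - \frac{156356}{339647} = \frac{1}{246716} + \frac{156356}{339647} = \frac{38575866543}{83796349252}$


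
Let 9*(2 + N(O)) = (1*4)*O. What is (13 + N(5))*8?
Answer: 952/9 ≈ 105.78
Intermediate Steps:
N(O) = -2 + 4*O/9 (N(O) = -2 + ((1*4)*O)/9 = -2 + (4*O)/9 = -2 + 4*O/9)
(13 + N(5))*8 = (13 + (-2 + (4/9)*5))*8 = (13 + (-2 + 20/9))*8 = (13 + 2/9)*8 = (119/9)*8 = 952/9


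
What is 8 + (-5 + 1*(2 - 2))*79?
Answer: -387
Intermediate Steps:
8 + (-5 + 1*(2 - 2))*79 = 8 + (-5 + 1*0)*79 = 8 + (-5 + 0)*79 = 8 - 5*79 = 8 - 395 = -387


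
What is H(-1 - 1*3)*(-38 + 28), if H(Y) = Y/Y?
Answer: -10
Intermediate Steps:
H(Y) = 1
H(-1 - 1*3)*(-38 + 28) = 1*(-38 + 28) = 1*(-10) = -10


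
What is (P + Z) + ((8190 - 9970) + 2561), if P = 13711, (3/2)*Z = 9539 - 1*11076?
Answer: 40402/3 ≈ 13467.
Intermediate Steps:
Z = -3074/3 (Z = 2*(9539 - 1*11076)/3 = 2*(9539 - 11076)/3 = (⅔)*(-1537) = -3074/3 ≈ -1024.7)
(P + Z) + ((8190 - 9970) + 2561) = (13711 - 3074/3) + ((8190 - 9970) + 2561) = 38059/3 + (-1780 + 2561) = 38059/3 + 781 = 40402/3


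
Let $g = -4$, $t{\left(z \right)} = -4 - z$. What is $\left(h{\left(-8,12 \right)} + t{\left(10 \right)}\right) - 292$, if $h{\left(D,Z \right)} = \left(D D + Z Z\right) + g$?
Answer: $-102$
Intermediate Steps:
$h{\left(D,Z \right)} = -4 + D^{2} + Z^{2}$ ($h{\left(D,Z \right)} = \left(D D + Z Z\right) - 4 = \left(D^{2} + Z^{2}\right) - 4 = -4 + D^{2} + Z^{2}$)
$\left(h{\left(-8,12 \right)} + t{\left(10 \right)}\right) - 292 = \left(\left(-4 + \left(-8\right)^{2} + 12^{2}\right) - 14\right) - 292 = \left(\left(-4 + 64 + 144\right) - 14\right) - 292 = \left(204 - 14\right) - 292 = 190 - 292 = -102$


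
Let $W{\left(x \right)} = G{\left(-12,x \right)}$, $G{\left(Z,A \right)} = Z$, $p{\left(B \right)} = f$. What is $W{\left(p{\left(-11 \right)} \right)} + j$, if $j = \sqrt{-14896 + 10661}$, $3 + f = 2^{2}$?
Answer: $-12 + 11 i \sqrt{35} \approx -12.0 + 65.077 i$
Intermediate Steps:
$f = 1$ ($f = -3 + 2^{2} = -3 + 4 = 1$)
$p{\left(B \right)} = 1$
$W{\left(x \right)} = -12$
$j = 11 i \sqrt{35}$ ($j = \sqrt{-4235} = 11 i \sqrt{35} \approx 65.077 i$)
$W{\left(p{\left(-11 \right)} \right)} + j = -12 + 11 i \sqrt{35}$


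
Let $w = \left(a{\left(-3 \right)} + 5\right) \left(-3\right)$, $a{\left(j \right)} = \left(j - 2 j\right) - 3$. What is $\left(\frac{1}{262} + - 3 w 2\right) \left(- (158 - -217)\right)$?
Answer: $- \frac{8842875}{262} \approx -33751.0$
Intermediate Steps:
$a{\left(j \right)} = -3 - j$ ($a{\left(j \right)} = - j - 3 = -3 - j$)
$w = -15$ ($w = \left(\left(-3 - -3\right) + 5\right) \left(-3\right) = \left(\left(-3 + 3\right) + 5\right) \left(-3\right) = \left(0 + 5\right) \left(-3\right) = 5 \left(-3\right) = -15$)
$\left(\frac{1}{262} + - 3 w 2\right) \left(- (158 - -217)\right) = \left(\frac{1}{262} + \left(-3\right) \left(-15\right) 2\right) \left(- (158 - -217)\right) = \left(\frac{1}{262} + 45 \cdot 2\right) \left(- (158 + 217)\right) = \left(\frac{1}{262} + 90\right) \left(\left(-1\right) 375\right) = \frac{23581}{262} \left(-375\right) = - \frac{8842875}{262}$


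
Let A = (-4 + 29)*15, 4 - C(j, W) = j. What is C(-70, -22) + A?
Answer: 449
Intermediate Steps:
C(j, W) = 4 - j
A = 375 (A = 25*15 = 375)
C(-70, -22) + A = (4 - 1*(-70)) + 375 = (4 + 70) + 375 = 74 + 375 = 449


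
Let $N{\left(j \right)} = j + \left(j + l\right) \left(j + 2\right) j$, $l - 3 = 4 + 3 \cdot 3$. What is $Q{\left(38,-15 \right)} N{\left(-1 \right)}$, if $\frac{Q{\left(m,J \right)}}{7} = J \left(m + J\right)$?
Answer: $38640$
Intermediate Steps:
$Q{\left(m,J \right)} = 7 J \left(J + m\right)$ ($Q{\left(m,J \right)} = 7 J \left(m + J\right) = 7 J \left(J + m\right)$)
$l = 16$ ($l = 3 + \left(4 + 3 \cdot 3\right) = 3 + \left(4 + 9\right) = 3 + 13 = 16$)
$N{\left(j \right)} = j + j \left(2 + j\right) \left(16 + j\right)$ ($N{\left(j \right)} = j + \left(j + 16\right) \left(j + 2\right) j = j + \left(16 + j\right) \left(2 + j\right) j = j + \left(2 + j\right) \left(16 + j\right) j = j + j \left(2 + j\right) \left(16 + j\right)$)
$Q{\left(38,-15 \right)} N{\left(-1 \right)} = 7 \left(-15\right) \left(-15 + 38\right) \left(- (33 + \left(-1\right)^{2} + 18 \left(-1\right))\right) = 7 \left(-15\right) 23 \left(- (33 + 1 - 18)\right) = - 2415 \left(\left(-1\right) 16\right) = \left(-2415\right) \left(-16\right) = 38640$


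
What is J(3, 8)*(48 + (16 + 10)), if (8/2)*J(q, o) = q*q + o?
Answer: 629/2 ≈ 314.50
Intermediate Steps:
J(q, o) = o/4 + q²/4 (J(q, o) = (q*q + o)/4 = (q² + o)/4 = (o + q²)/4 = o/4 + q²/4)
J(3, 8)*(48 + (16 + 10)) = ((¼)*8 + (¼)*3²)*(48 + (16 + 10)) = (2 + (¼)*9)*(48 + 26) = (2 + 9/4)*74 = (17/4)*74 = 629/2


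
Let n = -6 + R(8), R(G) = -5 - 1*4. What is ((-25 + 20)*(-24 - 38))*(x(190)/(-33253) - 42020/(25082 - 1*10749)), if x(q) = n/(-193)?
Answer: -7599999160750/8362431187 ≈ -908.83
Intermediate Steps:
R(G) = -9 (R(G) = -5 - 4 = -9)
n = -15 (n = -6 - 9 = -15)
x(q) = 15/193 (x(q) = -15/(-193) = -15*(-1/193) = 15/193)
((-25 + 20)*(-24 - 38))*(x(190)/(-33253) - 42020/(25082 - 1*10749)) = ((-25 + 20)*(-24 - 38))*((15/193)/(-33253) - 42020/(25082 - 1*10749)) = (-5*(-62))*((15/193)*(-1/33253) - 42020/(25082 - 10749)) = 310*(-15/6417829 - 42020/14333) = 310*(-15/6417829 - 42020*1/14333) = 310*(-15/6417829 - 3820/1303) = 310*(-24516126325/8362431187) = -7599999160750/8362431187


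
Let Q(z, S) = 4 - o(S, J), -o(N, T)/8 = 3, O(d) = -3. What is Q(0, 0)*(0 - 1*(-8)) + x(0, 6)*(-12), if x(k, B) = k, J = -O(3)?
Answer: 224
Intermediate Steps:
J = 3 (J = -1*(-3) = 3)
o(N, T) = -24 (o(N, T) = -8*3 = -24)
Q(z, S) = 28 (Q(z, S) = 4 - 1*(-24) = 4 + 24 = 28)
Q(0, 0)*(0 - 1*(-8)) + x(0, 6)*(-12) = 28*(0 - 1*(-8)) + 0*(-12) = 28*(0 + 8) + 0 = 28*8 + 0 = 224 + 0 = 224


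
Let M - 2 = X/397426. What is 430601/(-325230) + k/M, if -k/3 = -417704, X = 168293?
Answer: 32394079772366723/62648729670 ≈ 5.1708e+5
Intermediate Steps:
k = 1253112 (k = -3*(-417704) = 1253112)
M = 963145/397426 (M = 2 + 168293/397426 = 963145/397426 ≈ 2.4235)
430601/(-325230) + k/M = 430601/(-325230) + 1253112/(963145/397426) = 430601*(-1/325230) + 1253112*(397426/963145) = -430601/325230 + 498019289712/963145 = 32394079772366723/62648729670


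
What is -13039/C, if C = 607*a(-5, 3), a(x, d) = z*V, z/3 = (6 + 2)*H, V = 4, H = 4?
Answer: -13039/233088 ≈ -0.055940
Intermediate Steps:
z = 96 (z = 3*((6 + 2)*4) = 3*(8*4) = 3*32 = 96)
a(x, d) = 384 (a(x, d) = 96*4 = 384)
C = 233088 (C = 607*384 = 233088)
-13039/C = -13039/233088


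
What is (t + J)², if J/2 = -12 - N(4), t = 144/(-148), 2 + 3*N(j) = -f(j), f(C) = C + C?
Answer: 4129024/12321 ≈ 335.12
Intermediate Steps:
f(C) = 2*C
N(j) = -⅔ - 2*j/3 (N(j) = -⅔ + (-2*j)/3 = -⅔ - 2*j/3)
t = -36/37 (t = 144*(-1/148) = -36/37 ≈ -0.97297)
J = -52/3 (J = 2*(-12 - (-⅔ - ⅔*4)) = 2*(-12 - (-⅔ - 8/3)) = 2*(-12 - 1*(-10/3)) = 2*(-12 + 10/3) = 2*(-26/3) = -52/3 ≈ -17.333)
(t + J)² = (-36/37 - 52/3)² = (-2032/111)² = 4129024/12321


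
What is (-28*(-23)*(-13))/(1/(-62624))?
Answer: 524288128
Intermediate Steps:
(-28*(-23)*(-13))/(1/(-62624)) = (644*(-13))/(-1/62624) = -8372*(-62624) = 524288128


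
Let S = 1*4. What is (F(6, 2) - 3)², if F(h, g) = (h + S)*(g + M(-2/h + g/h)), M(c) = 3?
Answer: 2209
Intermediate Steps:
S = 4
F(h, g) = (3 + g)*(4 + h) (F(h, g) = (h + 4)*(g + 3) = (4 + h)*(3 + g) = (3 + g)*(4 + h))
(F(6, 2) - 3)² = ((12 + 3*6 + 4*2 + 2*6) - 3)² = ((12 + 18 + 8 + 12) - 3)² = (50 - 3)² = 47² = 2209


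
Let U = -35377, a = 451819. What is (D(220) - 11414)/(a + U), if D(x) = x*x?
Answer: 18493/208221 ≈ 0.088814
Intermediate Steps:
D(x) = x²
(D(220) - 11414)/(a + U) = (220² - 11414)/(451819 - 35377) = (48400 - 11414)/416442 = 36986*(1/416442) = 18493/208221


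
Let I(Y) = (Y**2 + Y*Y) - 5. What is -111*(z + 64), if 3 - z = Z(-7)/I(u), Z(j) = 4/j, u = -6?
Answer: -3488397/469 ≈ -7437.9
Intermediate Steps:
I(Y) = -5 + 2*Y**2 (I(Y) = (Y**2 + Y**2) - 5 = 2*Y**2 - 5 = -5 + 2*Y**2)
z = 1411/469 (z = 3 - 4/(-7)/(-5 + 2*(-6)**2) = 3 - 4*(-1/7)/(-5 + 2*36) = 3 - (-4)/(7*(-5 + 72)) = 3 - (-4)/(7*67) = 3 - 1*(-4/469) = 3 + 4/469 = 1411/469 ≈ 3.0085)
-111*(z + 64) = -111*(1411/469 + 64) = -111*31427/469 = -3488397/469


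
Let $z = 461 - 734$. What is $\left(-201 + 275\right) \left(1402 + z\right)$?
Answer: $83546$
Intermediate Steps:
$z = -273$ ($z = 461 - 734 = -273$)
$\left(-201 + 275\right) \left(1402 + z\right) = \left(-201 + 275\right) \left(1402 - 273\right) = 74 \cdot 1129 = 83546$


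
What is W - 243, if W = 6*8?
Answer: -195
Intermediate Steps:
W = 48
W - 243 = 48 - 243 = -195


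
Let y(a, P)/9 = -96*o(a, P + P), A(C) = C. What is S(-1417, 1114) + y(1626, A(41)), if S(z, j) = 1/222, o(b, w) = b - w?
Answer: -296151551/222 ≈ -1.3340e+6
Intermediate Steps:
S(z, j) = 1/222
y(a, P) = -864*a + 1728*P (y(a, P) = 9*(-96*(a - (P + P))) = 9*(-96*(a - 2*P)) = 9*(-96*a + 192*P) = -864*a + 1728*P)
S(-1417, 1114) + y(1626, A(41)) = 1/222 + (-864*1626 + 1728*41) = 1/222 + (-1404864 + 70848) = 1/222 - 1334016 = -296151551/222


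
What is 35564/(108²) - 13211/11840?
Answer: 16686541/8631360 ≈ 1.9332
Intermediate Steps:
35564/(108²) - 13211/11840 = 35564/11664 - 13211*1/11840 = 35564*(1/11664) - 13211/11840 = 8891/2916 - 13211/11840 = 16686541/8631360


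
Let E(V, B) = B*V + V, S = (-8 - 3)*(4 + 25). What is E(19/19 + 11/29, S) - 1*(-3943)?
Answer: 101627/29 ≈ 3504.4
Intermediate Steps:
S = -319 (S = -11*29 = -319)
E(V, B) = V + B*V
E(19/19 + 11/29, S) - 1*(-3943) = (19/19 + 11/29)*(1 - 319) - 1*(-3943) = (19*(1/19) + 11*(1/29))*(-318) + 3943 = (1 + 11/29)*(-318) + 3943 = (40/29)*(-318) + 3943 = -12720/29 + 3943 = 101627/29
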